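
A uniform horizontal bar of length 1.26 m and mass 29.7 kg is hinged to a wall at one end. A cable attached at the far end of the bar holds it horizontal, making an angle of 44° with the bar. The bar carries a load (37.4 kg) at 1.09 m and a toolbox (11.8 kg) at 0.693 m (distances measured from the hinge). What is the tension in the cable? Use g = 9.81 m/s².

Take moments about the hinge.
Beam weight: 29.7 × 9.81 = 291.4 N down at 0.63 m → arm 0.63 m, τ = 291.4 × 0.63 = 183.6 N·m clockwise.
Load: 37.4 × 9.81 = 366.9 N down at 1.09 m → arm 1.09 m, τ = 366.9 × 1.09 = 399.9 N·m clockwise.
Toolbox: 11.8 × 9.81 = 115.8 N down at 0.693 m → arm 0.693 m, τ = 115.8 × 0.693 = 80.25 N·m clockwise.
Total clockwise load moment = 663.8 N·m.
The cable tension T acts at 1.26 m; only its component perpendicular to the bar, T sinθ, produces torque. sin 44° = 0.6947.
Setting net torque to zero: T × 1.26 × 0.6947 = 663.8 → T = 663.8 / 0.8753 = 758 N.

T ≈ 758 N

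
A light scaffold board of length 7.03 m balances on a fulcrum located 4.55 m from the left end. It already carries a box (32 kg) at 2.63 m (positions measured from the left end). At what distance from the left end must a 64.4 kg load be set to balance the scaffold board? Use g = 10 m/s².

x ≈ 5.5 m from the left end

Sum moments about the fulcrum (at 4.55 m from the left end) (the support reaction has zero arm there).
Box: 32 × 10 = 320 N down at 2.63 m → arm 1.92 m, τ = 320 × 1.92 = 614.4 N·m counterclockwise.
Net moment of existing loads = 614.4 N·m counterclockwise.
The load weighs 64.4 × 10 = 644 N and must supply an equal clockwise moment, so its lever arm about the fulcrum is 614.4 / 644 = 0.954 m.
That puts it at 4.55 + 0.954 = 5.5 m from the left end.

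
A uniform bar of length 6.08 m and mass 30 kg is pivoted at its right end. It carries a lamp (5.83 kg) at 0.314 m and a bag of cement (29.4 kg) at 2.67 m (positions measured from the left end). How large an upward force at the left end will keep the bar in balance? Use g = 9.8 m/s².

Choose the right end as the axis so the unknown pivot reaction has zero arm there.
Beam weight: 30 × 9.8 = 294 N down at 3.04 m → arm 3.04 m, τ = 294 × 3.04 = 893.8 N·m counterclockwise.
Lamp: 5.83 × 9.8 = 57.13 N down at 0.314 m → arm 5.766 m, τ = 57.13 × 5.766 = 329.4 N·m counterclockwise.
Bag of cement: 29.4 × 9.8 = 288.1 N down at 2.67 m → arm 3.41 m, τ = 288.1 × 3.41 = 982.4 N·m counterclockwise.
Net moment of the loads = 2206 N·m counterclockwise.
The upward force F acts at the left end, arm 6.08 m, giving F × 6.08 clockwise.
Setting net torque to zero: F × 6.08 = 2206 → F = 2206 / 6.08 = 363 N.

F ≈ 363 N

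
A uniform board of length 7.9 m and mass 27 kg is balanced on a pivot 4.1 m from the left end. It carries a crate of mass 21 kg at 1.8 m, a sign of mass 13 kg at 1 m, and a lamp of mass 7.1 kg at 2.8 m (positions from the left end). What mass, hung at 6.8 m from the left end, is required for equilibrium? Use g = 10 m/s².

m ≈ 37.7 kg

Take moments about the pivot (at 4.1 m from the left end).
Beam weight: 27 × 10 = 270 N down at 3.95 m → arm 0.15 m, τ = 270 × 0.15 = 40.5 N·m counterclockwise.
Crate: 21 × 10 = 210 N down at 1.8 m → arm 2.3 m, τ = 210 × 2.3 = 483 N·m counterclockwise.
Sign: 13 × 10 = 130 N down at 1 m → arm 3.1 m, τ = 130 × 3.1 = 403 N·m counterclockwise.
Lamp: 7.1 × 10 = 71 N down at 2.8 m → arm 1.3 m, τ = 71 × 1.3 = 92.3 N·m counterclockwise.
Net moment of known loads = 1019 N·m counterclockwise.
An unknown mass m at 6.8 m has arm 2.7 m; its moment is m·g·2.7 clockwise.
Στ = 0 ⇒ m × 10 × 2.7 = 1019 ⇒ m = 1019 / (10 × 2.7) = 37.7 kg.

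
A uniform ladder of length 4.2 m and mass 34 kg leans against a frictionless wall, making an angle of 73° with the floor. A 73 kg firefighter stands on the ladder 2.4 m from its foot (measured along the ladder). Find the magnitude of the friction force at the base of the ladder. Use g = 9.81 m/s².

f ≈ 176 N

Choose the foot of the ladder as the axis so the floor normal and friction both act there and drop out.
Ladder weight 34×9.81 = 333.5 N acts at 2.1 m along the ladder; its horizontal arm is 2.1·cos73° = 0.614 m → τ = 204.8 N·m clockwise.
Firefighter: 73×9.81 = 716.1 N at 2.4 m → arm 0.7017 m → τ = 502.5 N·m clockwise.
Wall normal N acts horizontally at the top; its moment arm is the height L sinθ = 4.2·sin73° = 4.016 m, counterclockwise.
For rotational equilibrium, N × 4.016 = 707.3, so N = 176 N.
ΣFx = 0: friction at the foot balances the wall's push, so f = N_wall = 176 N.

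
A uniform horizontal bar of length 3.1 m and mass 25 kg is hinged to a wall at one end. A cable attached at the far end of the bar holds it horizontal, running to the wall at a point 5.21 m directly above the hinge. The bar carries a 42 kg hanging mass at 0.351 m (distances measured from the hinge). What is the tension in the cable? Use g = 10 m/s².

T ≈ 201 N

Sum moments about the hinge (the unknown hinge reaction has zero arm there).
Beam weight: 25 × 10 = 250 N down at 1.55 m → arm 1.55 m, τ = 250 × 1.55 = 387.5 N·m clockwise.
Hanging mass: 42 × 10 = 420 N down at 0.351 m → arm 0.351 m, τ = 420 × 0.351 = 147.4 N·m clockwise.
Total clockwise load moment = 534.9 N·m.
The cable tension T acts at 3.1 m; only its component perpendicular to the bar, T sinθ, produces torque. sinθ = h/√(h²+d²) = 5.21/√(5.21²+3.1²) = 0.8594.
For rotational equilibrium, T × 3.1 × 0.8594 = 534.9, so T = 534.9 / 2.664 = 201 N.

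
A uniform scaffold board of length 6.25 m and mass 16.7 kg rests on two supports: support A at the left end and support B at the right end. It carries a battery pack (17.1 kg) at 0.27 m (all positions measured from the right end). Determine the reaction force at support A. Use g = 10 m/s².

R_A ≈ 90.9 N

Take moments about support B.
Beam weight: 16.7 × 10 = 167 N down at 3.125 m → arm 3.125 m, τ = 167 × 3.125 = 521.9 N·m counterclockwise.
Battery pack: 17.1 × 10 = 171 N down at 0.27 m → arm 0.27 m, τ = 171 × 0.27 = 46.17 N·m counterclockwise.
Net load moment about support B = 568.1 N·m counterclockwise.
Reaction R at support A is upward at 6.25 m, arm 6.25 m → moment R × 6.25 clockwise.
For rotational equilibrium, R × 6.25 = 568.1, so R = 90.9 N.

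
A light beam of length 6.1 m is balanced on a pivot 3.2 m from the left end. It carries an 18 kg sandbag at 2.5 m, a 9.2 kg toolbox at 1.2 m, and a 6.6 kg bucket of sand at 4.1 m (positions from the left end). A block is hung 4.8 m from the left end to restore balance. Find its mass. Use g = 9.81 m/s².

Take moments about the pivot (at 3.2 m from the left end).
Sandbag: 18 × 9.81 = 176.6 N down at 2.5 m → arm 0.7 m, τ = 176.6 × 0.7 = 123.6 N·m counterclockwise.
Toolbox: 9.2 × 9.81 = 90.25 N down at 1.2 m → arm 2 m, τ = 90.25 × 2 = 180.5 N·m counterclockwise.
Bucket of sand: 6.6 × 9.81 = 64.75 N down at 4.1 m → arm 0.9 m, τ = 64.75 × 0.9 = 58.27 N·m clockwise.
Net moment of known loads = 245.8 N·m counterclockwise.
An unknown mass m at 4.8 m has arm 1.6 m; its moment is m·g·1.6 clockwise.
For rotational equilibrium, m × 9.81 × 1.6 = 245.8, so m = 245.8 / (9.81 × 1.6) = 15.7 kg.

m ≈ 15.7 kg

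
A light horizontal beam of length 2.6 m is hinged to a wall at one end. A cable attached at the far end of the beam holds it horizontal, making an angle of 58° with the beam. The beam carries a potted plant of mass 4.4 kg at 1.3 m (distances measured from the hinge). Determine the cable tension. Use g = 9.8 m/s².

Sum moments about the hinge (the unknown hinge reaction has zero arm there).
Potted plant: 4.4 × 9.8 = 43.12 N down at 1.3 m → arm 1.3 m, τ = 43.12 × 1.3 = 56.06 N·m clockwise.
Total clockwise load moment = 56.06 N·m.
The cable tension T acts at 2.6 m; only its component perpendicular to the beam, T sinθ, produces torque. sin 58° = 0.848.
Στ = 0 ⇒ T × 2.6 × 0.848 = 56.06 ⇒ T = 56.06 / 2.205 = 25.4 N.

T ≈ 25.4 N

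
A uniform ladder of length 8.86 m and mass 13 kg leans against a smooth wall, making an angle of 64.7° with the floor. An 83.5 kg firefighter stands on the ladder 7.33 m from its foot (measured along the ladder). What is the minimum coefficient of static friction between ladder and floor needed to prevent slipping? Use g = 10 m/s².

Sum moments about the foot of the ladder (the floor normal and friction both act there and drop out).
Ladder weight 13×10 = 130 N acts at 4.43 m along the ladder; its horizontal arm is 4.43·cos64.7° = 1.893 m → τ = 246.1 N·m clockwise.
Firefighter: 83.5×10 = 835 N at 7.33 m → arm 3.133 m → τ = 2616 N·m clockwise.
Wall normal N acts horizontally at the top; its moment arm is the height L sinθ = 8.86·sin64.7° = 8.01 m, counterclockwise.
Setting net torque to zero: N × 8.01 = 2862 → N = 357.3 N.
ΣFx = 0 ⇒ f = N_wall = 357.3 N. ΣFy = 0 ⇒ N_floor = 965 N.
μ_min = f / N_floor = 357.3 / 965 = 0.37.

μ_min ≈ 0.37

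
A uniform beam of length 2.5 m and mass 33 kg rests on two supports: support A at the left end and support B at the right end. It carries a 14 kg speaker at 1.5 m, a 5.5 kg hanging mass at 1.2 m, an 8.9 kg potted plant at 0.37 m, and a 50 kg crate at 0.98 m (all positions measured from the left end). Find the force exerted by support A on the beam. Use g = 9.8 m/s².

Sum moments about support B (its reaction then has zero moment arm).
Beam weight: 33 × 9.8 = 323.4 N down at 1.25 m → arm 1.25 m, τ = 323.4 × 1.25 = 404.2 N·m counterclockwise.
Speaker: 14 × 9.8 = 137.2 N down at 1.5 m → arm 1 m, τ = 137.2 × 1 = 137.2 N·m counterclockwise.
Hanging mass: 5.5 × 9.8 = 53.9 N down at 1.2 m → arm 1.3 m, τ = 53.9 × 1.3 = 70.07 N·m counterclockwise.
Potted plant: 8.9 × 9.8 = 87.22 N down at 0.37 m → arm 2.13 m, τ = 87.22 × 2.13 = 185.8 N·m counterclockwise.
Crate: 50 × 9.8 = 490 N down at 0.98 m → arm 1.52 m, τ = 490 × 1.52 = 744.8 N·m counterclockwise.
Net load moment about support B = 1542 N·m counterclockwise.
Reaction R at support A is upward at 0 m, arm 2.5 m → moment R × 2.5 clockwise.
Setting net torque to zero: R × 2.5 = 1542 → R = 617 N.

R_A ≈ 617 N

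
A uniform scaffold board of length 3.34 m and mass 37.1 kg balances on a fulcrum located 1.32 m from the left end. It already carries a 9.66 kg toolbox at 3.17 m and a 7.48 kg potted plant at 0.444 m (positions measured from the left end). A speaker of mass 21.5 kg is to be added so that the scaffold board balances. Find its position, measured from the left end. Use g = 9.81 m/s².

Take moments about the fulcrum (at 1.32 m from the left end).
Beam weight: 37.1 × 9.81 = 364 N down at 1.67 m → arm 0.35 m, τ = 364 × 0.35 = 127.4 N·m clockwise.
Toolbox: 9.66 × 9.81 = 94.76 N down at 3.17 m → arm 1.85 m, τ = 94.76 × 1.85 = 175.3 N·m clockwise.
Potted plant: 7.48 × 9.81 = 73.38 N down at 0.444 m → arm 0.876 m, τ = 73.38 × 0.876 = 64.28 N·m counterclockwise.
Net moment of existing loads = 238.4 N·m clockwise.
The speaker weighs 21.5 × 9.81 = 210.9 N and must supply an equal counterclockwise moment, so its lever arm about the fulcrum is 238.4 / 210.9 = 1.13 m.
That puts it at 1.32 − 1.13 = 0.19 m from the left end.

x ≈ 0.19 m from the left end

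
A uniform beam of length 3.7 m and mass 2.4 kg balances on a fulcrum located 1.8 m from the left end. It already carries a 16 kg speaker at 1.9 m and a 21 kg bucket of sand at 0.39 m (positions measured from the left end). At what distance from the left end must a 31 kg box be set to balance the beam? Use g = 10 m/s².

x ≈ 2.7 m from the left end

Taking torques about the fulcrum (at 1.8 m from the left end):
Beam weight: 2.4 × 10 = 24 N down at 1.85 m → arm 0.05 m, τ = 24 × 0.05 = 1.2 N·m clockwise.
Speaker: 16 × 10 = 160 N down at 1.9 m → arm 0.1 m, τ = 160 × 0.1 = 16 N·m clockwise.
Bucket of sand: 21 × 10 = 210 N down at 0.39 m → arm 1.41 m, τ = 210 × 1.41 = 296.1 N·m counterclockwise.
Net moment of existing loads = 278.9 N·m counterclockwise.
The box weighs 31 × 10 = 310 N and must supply an equal clockwise moment, so its lever arm about the fulcrum is 278.9 / 310 = 0.9 m.
That puts it at 1.8 + 0.9 = 2.7 m from the left end.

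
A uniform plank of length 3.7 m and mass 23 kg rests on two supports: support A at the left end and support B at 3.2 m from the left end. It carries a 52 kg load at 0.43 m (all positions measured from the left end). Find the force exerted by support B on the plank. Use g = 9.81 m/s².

R_B ≈ 199 N

About support A:
Beam weight: 23 × 9.81 = 225.6 N down at 1.85 m → arm 1.85 m, τ = 225.6 × 1.85 = 417.4 N·m clockwise.
Load: 52 × 9.81 = 510.1 N down at 0.43 m → arm 0.43 m, τ = 510.1 × 0.43 = 219.3 N·m clockwise.
Net load moment about support A = 636.7 N·m clockwise.
Reaction R at support B is upward at 3.2 m, arm 3.2 m → moment R × 3.2 counterclockwise.
Balancing moments: R × 3.2 = 636.7, giving R = 199 N.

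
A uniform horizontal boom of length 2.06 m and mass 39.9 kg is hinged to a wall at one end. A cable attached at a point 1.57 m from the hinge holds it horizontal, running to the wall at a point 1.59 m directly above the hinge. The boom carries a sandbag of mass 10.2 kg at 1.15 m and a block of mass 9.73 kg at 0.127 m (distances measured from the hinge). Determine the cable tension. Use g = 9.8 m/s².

T ≈ 474 N

About the hinge:
Beam weight: 39.9 × 9.8 = 391 N down at 1.03 m → arm 1.03 m, τ = 391 × 1.03 = 402.7 N·m clockwise.
Sandbag: 10.2 × 9.8 = 99.96 N down at 1.15 m → arm 1.15 m, τ = 99.96 × 1.15 = 115 N·m clockwise.
Block: 9.73 × 9.8 = 95.35 N down at 0.127 m → arm 0.127 m, τ = 95.35 × 0.127 = 12.11 N·m clockwise.
Total clockwise load moment = 529.8 N·m.
The cable tension T acts at 1.57 m; only its component perpendicular to the boom, T sinθ, produces torque. sinθ = h/√(h²+d²) = 1.59/√(1.59²+1.57²) = 0.7116.
Balancing moments: T × 1.57 × 0.7116 = 529.8, giving T = 529.8 / 1.117 = 474 N.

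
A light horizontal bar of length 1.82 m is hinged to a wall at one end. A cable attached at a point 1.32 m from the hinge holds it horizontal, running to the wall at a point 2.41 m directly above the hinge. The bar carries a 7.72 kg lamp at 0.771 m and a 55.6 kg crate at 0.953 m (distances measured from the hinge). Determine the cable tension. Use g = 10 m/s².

T ≈ 509 N

About the hinge:
Lamp: 7.72 × 10 = 77.2 N down at 0.771 m → arm 0.771 m, τ = 77.2 × 0.771 = 59.52 N·m clockwise.
Crate: 55.6 × 10 = 556 N down at 0.953 m → arm 0.953 m, τ = 556 × 0.953 = 529.9 N·m clockwise.
Total clockwise load moment = 589.4 N·m.
The cable tension T acts at 1.32 m; only its component perpendicular to the bar, T sinθ, produces torque. sinθ = h/√(h²+d²) = 2.41/√(2.41²+1.32²) = 0.8771.
Setting net torque to zero: T × 1.32 × 0.8771 = 589.4 → T = 589.4 / 1.158 = 509 N.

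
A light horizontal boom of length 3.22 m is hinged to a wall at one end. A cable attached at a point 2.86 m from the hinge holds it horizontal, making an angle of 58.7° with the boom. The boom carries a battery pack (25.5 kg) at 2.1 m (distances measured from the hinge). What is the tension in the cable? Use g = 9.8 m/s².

T ≈ 215 N

Take moments about the hinge.
Battery pack: 25.5 × 9.8 = 249.9 N down at 2.1 m → arm 2.1 m, τ = 249.9 × 2.1 = 524.8 N·m clockwise.
Total clockwise load moment = 524.8 N·m.
The cable tension T acts at 2.86 m; only its component perpendicular to the boom, T sinθ, produces torque. sin 58.7° = 0.8545.
For rotational equilibrium, T × 2.86 × 0.8545 = 524.8, so T = 524.8 / 2.444 = 215 N.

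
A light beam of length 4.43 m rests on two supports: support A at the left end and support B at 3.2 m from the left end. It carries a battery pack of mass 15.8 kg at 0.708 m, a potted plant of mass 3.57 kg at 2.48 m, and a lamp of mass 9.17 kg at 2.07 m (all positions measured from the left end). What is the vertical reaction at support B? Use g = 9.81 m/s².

Taking torques about support A:
Battery pack: 15.8 × 9.81 = 155 N down at 0.708 m → arm 0.708 m, τ = 155 × 0.708 = 109.7 N·m clockwise.
Potted plant: 3.57 × 9.81 = 35.02 N down at 2.48 m → arm 2.48 m, τ = 35.02 × 2.48 = 86.85 N·m clockwise.
Lamp: 9.17 × 9.81 = 89.96 N down at 2.07 m → arm 2.07 m, τ = 89.96 × 2.07 = 186.2 N·m clockwise.
Net load moment about support A = 382.8 N·m clockwise.
Reaction R at support B is upward at 3.2 m, arm 3.2 m → moment R × 3.2 counterclockwise.
Balancing moments: R × 3.2 = 382.8, giving R = 120 N.

R_B ≈ 120 N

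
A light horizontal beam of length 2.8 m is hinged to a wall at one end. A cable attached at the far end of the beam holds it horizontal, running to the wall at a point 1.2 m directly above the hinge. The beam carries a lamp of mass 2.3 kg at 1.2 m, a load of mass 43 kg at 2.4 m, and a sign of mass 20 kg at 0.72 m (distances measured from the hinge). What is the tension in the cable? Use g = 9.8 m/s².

Taking torques about the hinge:
Lamp: 2.3 × 9.8 = 22.54 N down at 1.2 m → arm 1.2 m, τ = 22.54 × 1.2 = 27.05 N·m clockwise.
Load: 43 × 9.8 = 421.4 N down at 2.4 m → arm 2.4 m, τ = 421.4 × 2.4 = 1011 N·m clockwise.
Sign: 20 × 9.8 = 196 N down at 0.72 m → arm 0.72 m, τ = 196 × 0.72 = 141.1 N·m clockwise.
Total clockwise load moment = 1179 N·m.
The cable tension T acts at 2.8 m; only its component perpendicular to the beam, T sinθ, produces torque. sinθ = h/√(h²+d²) = 1.2/√(1.2²+2.8²) = 0.3939.
Στ = 0 ⇒ T × 2.8 × 0.3939 = 1179 ⇒ T = 1179 / 1.103 = 1070 N.

T ≈ 1070 N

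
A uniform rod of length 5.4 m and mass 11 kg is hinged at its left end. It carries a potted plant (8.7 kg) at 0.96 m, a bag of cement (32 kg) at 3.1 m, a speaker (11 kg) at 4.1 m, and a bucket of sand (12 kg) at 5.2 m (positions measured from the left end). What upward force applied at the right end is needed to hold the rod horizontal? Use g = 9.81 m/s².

Taking torques about the left end:
Beam weight: 11 × 9.81 = 107.9 N down at 2.7 m → arm 2.7 m, τ = 107.9 × 2.7 = 291.3 N·m clockwise.
Potted plant: 8.7 × 9.81 = 85.35 N down at 0.96 m → arm 0.96 m, τ = 85.35 × 0.96 = 81.94 N·m clockwise.
Bag of cement: 32 × 9.81 = 313.9 N down at 3.1 m → arm 3.1 m, τ = 313.9 × 3.1 = 973.1 N·m clockwise.
Speaker: 11 × 9.81 = 107.9 N down at 4.1 m → arm 4.1 m, τ = 107.9 × 4.1 = 442.4 N·m clockwise.
Bucket of sand: 12 × 9.81 = 117.7 N down at 5.2 m → arm 5.2 m, τ = 117.7 × 5.2 = 612 N·m clockwise.
Net moment of the loads = 2401 N·m clockwise.
The upward force F acts at the right end, arm 5.4 m, giving F × 5.4 counterclockwise.
Balancing moments: F × 5.4 = 2401, giving F = 2401 / 5.4 = 445 N.

F ≈ 445 N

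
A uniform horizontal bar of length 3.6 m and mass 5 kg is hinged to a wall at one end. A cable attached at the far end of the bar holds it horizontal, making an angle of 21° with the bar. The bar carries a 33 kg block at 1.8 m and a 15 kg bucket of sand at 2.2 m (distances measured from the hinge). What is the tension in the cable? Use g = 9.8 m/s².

T ≈ 770 N

About the hinge:
Beam weight: 5 × 9.8 = 49 N down at 1.8 m → arm 1.8 m, τ = 49 × 1.8 = 88.2 N·m clockwise.
Block: 33 × 9.8 = 323.4 N down at 1.8 m → arm 1.8 m, τ = 323.4 × 1.8 = 582.1 N·m clockwise.
Bucket of sand: 15 × 9.8 = 147 N down at 2.2 m → arm 2.2 m, τ = 147 × 2.2 = 323.4 N·m clockwise.
Total clockwise load moment = 993.7 N·m.
The cable tension T acts at 3.6 m; only its component perpendicular to the bar, T sinθ, produces torque. sin 21° = 0.3584.
Setting net torque to zero: T × 3.6 × 0.3584 = 993.7 → T = 993.7 / 1.29 = 770 N.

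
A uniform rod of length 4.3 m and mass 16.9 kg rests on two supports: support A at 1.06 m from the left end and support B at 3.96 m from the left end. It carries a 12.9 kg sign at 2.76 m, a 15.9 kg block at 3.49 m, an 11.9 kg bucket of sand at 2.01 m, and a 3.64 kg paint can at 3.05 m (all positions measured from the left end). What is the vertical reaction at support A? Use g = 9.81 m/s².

Choose support B as the axis so its reaction then has zero moment arm.
Beam weight: 16.9 × 9.81 = 165.8 N down at 2.15 m → arm 1.81 m, τ = 165.8 × 1.81 = 300.1 N·m counterclockwise.
Sign: 12.9 × 9.81 = 126.5 N down at 2.76 m → arm 1.2 m, τ = 126.5 × 1.2 = 151.8 N·m counterclockwise.
Block: 15.9 × 9.81 = 156 N down at 3.49 m → arm 0.47 m, τ = 156 × 0.47 = 73.32 N·m counterclockwise.
Bucket of sand: 11.9 × 9.81 = 116.7 N down at 2.01 m → arm 1.95 m, τ = 116.7 × 1.95 = 227.6 N·m counterclockwise.
Paint can: 3.64 × 9.81 = 35.71 N down at 3.05 m → arm 0.91 m, τ = 35.71 × 0.91 = 32.5 N·m counterclockwise.
Net load moment about support B = 785.3 N·m counterclockwise.
Reaction R at support A is upward at 1.06 m, arm 2.9 m → moment R × 2.9 clockwise.
Setting net torque to zero: R × 2.9 = 785.3 → R = 271 N.

R_A ≈ 271 N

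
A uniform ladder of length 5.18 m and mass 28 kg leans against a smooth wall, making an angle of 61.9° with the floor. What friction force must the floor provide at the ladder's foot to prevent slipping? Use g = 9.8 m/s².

f ≈ 73.3 N

Take moments about the foot of the ladder.
Ladder weight 28×9.8 = 274.4 N acts at 2.59 m along the ladder; its horizontal arm is 2.59·cos61.9° = 1.22 m → τ = 334.8 N·m clockwise.
Wall normal N acts horizontally at the top; its moment arm is the height L sinθ = 5.18·sin61.9° = 4.569 m, counterclockwise.
Setting net torque to zero: N × 4.569 = 334.8 → N = 73.3 N.
ΣFx = 0: friction at the foot balances the wall's push, so f = N_wall = 73.3 N.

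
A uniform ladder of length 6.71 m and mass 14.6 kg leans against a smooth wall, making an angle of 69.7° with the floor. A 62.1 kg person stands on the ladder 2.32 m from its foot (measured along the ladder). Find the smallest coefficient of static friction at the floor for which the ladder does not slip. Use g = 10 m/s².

Sum moments about the foot of the ladder (the floor normal and friction both act there and drop out).
Ladder weight 14.6×10 = 146 N acts at 3.355 m along the ladder; its horizontal arm is 3.355·cos69.7° = 1.164 m → τ = 169.9 N·m clockwise.
Person: 62.1×10 = 621 N at 2.32 m → arm 0.8049 m → τ = 499.8 N·m clockwise.
Wall normal N acts horizontally at the top; its moment arm is the height L sinθ = 6.71·sin69.7° = 6.293 m, counterclockwise.
Στ = 0 ⇒ N × 6.293 = 669.7 ⇒ N = 106.4 N.
ΣFx = 0 ⇒ f = N_wall = 106.4 N. ΣFy = 0 ⇒ N_floor = 767 N.
μ_min = f / N_floor = 106.4 / 767 = 0.139.

μ_min ≈ 0.139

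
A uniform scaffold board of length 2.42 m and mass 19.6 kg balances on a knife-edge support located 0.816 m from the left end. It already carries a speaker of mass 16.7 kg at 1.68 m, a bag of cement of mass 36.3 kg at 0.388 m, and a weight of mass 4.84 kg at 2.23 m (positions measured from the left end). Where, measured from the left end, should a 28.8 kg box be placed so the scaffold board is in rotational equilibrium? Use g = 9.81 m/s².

About the knife-edge support (at 0.816 m from the left end):
Beam weight: 19.6 × 9.81 = 192.3 N down at 1.21 m → arm 0.394 m, τ = 192.3 × 0.394 = 75.77 N·m clockwise.
Speaker: 16.7 × 9.81 = 163.8 N down at 1.68 m → arm 0.864 m, τ = 163.8 × 0.864 = 141.5 N·m clockwise.
Bag of cement: 36.3 × 9.81 = 356.1 N down at 0.388 m → arm 0.428 m, τ = 356.1 × 0.428 = 152.4 N·m counterclockwise.
Weight: 4.84 × 9.81 = 47.48 N down at 2.23 m → arm 1.414 m, τ = 47.48 × 1.414 = 67.14 N·m clockwise.
Net moment of existing loads = 132 N·m clockwise.
The box weighs 28.8 × 9.81 = 282.5 N and must supply an equal counterclockwise moment, so its lever arm about the knife-edge support is 132 / 282.5 = 0.467 m.
That puts it at 0.816 − 0.467 = 0.349 m from the left end.

x ≈ 0.349 m from the left end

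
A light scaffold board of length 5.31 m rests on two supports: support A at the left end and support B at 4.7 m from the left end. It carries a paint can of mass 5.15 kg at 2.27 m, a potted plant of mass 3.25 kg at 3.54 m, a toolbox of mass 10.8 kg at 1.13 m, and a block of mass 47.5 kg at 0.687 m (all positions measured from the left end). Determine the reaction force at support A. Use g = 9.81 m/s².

R_A ≈ 512 N

Sum moments about support B (its reaction then has zero moment arm).
Paint can: 5.15 × 9.81 = 50.52 N down at 2.27 m → arm 2.43 m, τ = 50.52 × 2.43 = 122.8 N·m counterclockwise.
Potted plant: 3.25 × 9.81 = 31.88 N down at 3.54 m → arm 1.16 m, τ = 31.88 × 1.16 = 36.98 N·m counterclockwise.
Toolbox: 10.8 × 9.81 = 105.9 N down at 1.13 m → arm 3.57 m, τ = 105.9 × 3.57 = 378.1 N·m counterclockwise.
Block: 47.5 × 9.81 = 466 N down at 0.687 m → arm 4.013 m, τ = 466 × 4.013 = 1870 N·m counterclockwise.
Net load moment about support B = 2408 N·m counterclockwise.
Reaction R at support A is upward at 0 m, arm 4.7 m → moment R × 4.7 clockwise.
Balancing moments: R × 4.7 = 2408, giving R = 512 N.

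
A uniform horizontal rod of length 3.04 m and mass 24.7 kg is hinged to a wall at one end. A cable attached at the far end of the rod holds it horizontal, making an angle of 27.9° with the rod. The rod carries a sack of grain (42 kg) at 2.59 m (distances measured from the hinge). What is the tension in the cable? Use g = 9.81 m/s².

T ≈ 1010 N

Take moments about the hinge.
Beam weight: 24.7 × 9.81 = 242.3 N down at 1.52 m → arm 1.52 m, τ = 242.3 × 1.52 = 368.3 N·m clockwise.
Sack of grain: 42 × 9.81 = 412 N down at 2.59 m → arm 2.59 m, τ = 412 × 2.59 = 1067 N·m clockwise.
Total clockwise load moment = 1435 N·m.
The cable tension T acts at 3.04 m; only its component perpendicular to the rod, T sinθ, produces torque. sin 27.9° = 0.4679.
Στ = 0 ⇒ T × 3.04 × 0.4679 = 1435 ⇒ T = 1435 / 1.422 = 1010 N.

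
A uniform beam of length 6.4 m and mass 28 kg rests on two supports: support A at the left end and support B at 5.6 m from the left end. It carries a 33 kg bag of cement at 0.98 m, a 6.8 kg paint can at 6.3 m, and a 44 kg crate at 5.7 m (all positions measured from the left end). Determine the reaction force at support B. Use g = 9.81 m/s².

R_B ≈ 728 N

Take moments about support A.
Beam weight: 28 × 9.81 = 274.7 N down at 3.2 m → arm 3.2 m, τ = 274.7 × 3.2 = 879 N·m clockwise.
Bag of cement: 33 × 9.81 = 323.7 N down at 0.98 m → arm 0.98 m, τ = 323.7 × 0.98 = 317.2 N·m clockwise.
Paint can: 6.8 × 9.81 = 66.71 N down at 6.3 m → arm 6.3 m, τ = 66.71 × 6.3 = 420.3 N·m clockwise.
Crate: 44 × 9.81 = 431.6 N down at 5.7 m → arm 5.7 m, τ = 431.6 × 5.7 = 2460 N·m clockwise.
Net load moment about support A = 4076 N·m clockwise.
Reaction R at support B is upward at 5.6 m, arm 5.6 m → moment R × 5.6 counterclockwise.
For rotational equilibrium, R × 5.6 = 4076, so R = 728 N.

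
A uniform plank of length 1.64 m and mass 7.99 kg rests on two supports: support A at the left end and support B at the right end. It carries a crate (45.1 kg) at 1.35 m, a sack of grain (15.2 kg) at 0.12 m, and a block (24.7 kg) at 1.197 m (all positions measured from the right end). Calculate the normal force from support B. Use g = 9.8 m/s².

About support A:
Beam weight: 7.99 × 9.8 = 78.3 N down at 0.82 m → arm 0.82 m, τ = 78.3 × 0.82 = 64.21 N·m clockwise.
Crate: 45.1 × 9.8 = 442 N down at 1.35 m → arm 0.29 m, τ = 442 × 0.29 = 128.2 N·m clockwise.
Sack of grain: 15.2 × 9.8 = 149 N down at 0.12 m → arm 1.52 m, τ = 149 × 1.52 = 226.5 N·m clockwise.
Block: 24.7 × 9.8 = 242.1 N down at 1.197 m → arm 0.443 m, τ = 242.1 × 0.443 = 107.3 N·m clockwise.
Net load moment about support A = 526.2 N·m clockwise.
Reaction R at support B is upward at 0 m, arm 1.64 m → moment R × 1.64 counterclockwise.
Setting net torque to zero: R × 1.64 = 526.2 → R = 321 N.

R_B ≈ 321 N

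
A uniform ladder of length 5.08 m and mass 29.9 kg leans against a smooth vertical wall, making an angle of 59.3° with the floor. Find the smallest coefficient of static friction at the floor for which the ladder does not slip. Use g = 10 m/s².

Take moments about the foot of the ladder.
Ladder weight 29.9×10 = 299 N acts at 2.54 m along the ladder; its horizontal arm is 2.54·cos59.3° = 1.297 m → τ = 387.8 N·m clockwise.
Wall normal N acts horizontally at the top; its moment arm is the height L sinθ = 5.08·sin59.3° = 4.368 m, counterclockwise.
Setting net torque to zero: N × 4.368 = 387.8 → N = 88.78 N.
ΣFx = 0 ⇒ f = N_wall = 88.78 N. ΣFy = 0 ⇒ N_floor = 299 N.
μ_min = f / N_floor = 88.78 / 299 = 0.297.

μ_min ≈ 0.297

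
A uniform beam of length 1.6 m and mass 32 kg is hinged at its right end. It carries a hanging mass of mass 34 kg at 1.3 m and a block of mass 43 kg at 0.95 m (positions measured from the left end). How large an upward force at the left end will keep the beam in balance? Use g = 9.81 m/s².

Sum moments about the right end (the unknown pivot reaction has zero arm there).
Beam weight: 32 × 9.81 = 313.9 N down at 0.8 m → arm 0.8 m, τ = 313.9 × 0.8 = 251.1 N·m counterclockwise.
Hanging mass: 34 × 9.81 = 333.5 N down at 1.3 m → arm 0.3 m, τ = 333.5 × 0.3 = 100 N·m counterclockwise.
Block: 43 × 9.81 = 421.8 N down at 0.95 m → arm 0.65 m, τ = 421.8 × 0.65 = 274.2 N·m counterclockwise.
Net moment of the loads = 625.3 N·m counterclockwise.
The upward force F acts at the left end, arm 1.6 m, giving F × 1.6 clockwise.
Balancing moments: F × 1.6 = 625.3, giving F = 625.3 / 1.6 = 391 N.

F ≈ 391 N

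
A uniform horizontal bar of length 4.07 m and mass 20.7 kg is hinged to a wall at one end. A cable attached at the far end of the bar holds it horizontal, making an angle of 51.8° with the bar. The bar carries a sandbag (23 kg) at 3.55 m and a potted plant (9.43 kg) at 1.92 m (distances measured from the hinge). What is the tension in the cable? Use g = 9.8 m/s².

T ≈ 435 N

Taking torques about the hinge:
Beam weight: 20.7 × 9.8 = 202.9 N down at 2.035 m → arm 2.035 m, τ = 202.9 × 2.035 = 412.9 N·m clockwise.
Sandbag: 23 × 9.8 = 225.4 N down at 3.55 m → arm 3.55 m, τ = 225.4 × 3.55 = 800.2 N·m clockwise.
Potted plant: 9.43 × 9.8 = 92.41 N down at 1.92 m → arm 1.92 m, τ = 92.41 × 1.92 = 177.4 N·m clockwise.
Total clockwise load moment = 1390 N·m.
The cable tension T acts at 4.07 m; only its component perpendicular to the bar, T sinθ, produces torque. sin 51.8° = 0.7859.
For rotational equilibrium, T × 4.07 × 0.7859 = 1390, so T = 1390 / 3.199 = 435 N.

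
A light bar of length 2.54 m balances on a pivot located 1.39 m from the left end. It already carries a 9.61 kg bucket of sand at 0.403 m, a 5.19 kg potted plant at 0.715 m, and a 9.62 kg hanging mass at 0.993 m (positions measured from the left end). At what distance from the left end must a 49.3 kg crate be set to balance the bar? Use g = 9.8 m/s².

x ≈ 1.73 m from the left end

Sum moments about the pivot (at 1.39 m from the left end) (the support reaction has zero arm there).
Bucket of sand: 9.61 × 9.8 = 94.18 N down at 0.403 m → arm 0.987 m, τ = 94.18 × 0.987 = 92.96 N·m counterclockwise.
Potted plant: 5.19 × 9.8 = 50.86 N down at 0.715 m → arm 0.675 m, τ = 50.86 × 0.675 = 34.33 N·m counterclockwise.
Hanging mass: 9.62 × 9.8 = 94.28 N down at 0.993 m → arm 0.397 m, τ = 94.28 × 0.397 = 37.43 N·m counterclockwise.
Net moment of existing loads = 164.7 N·m counterclockwise.
The crate weighs 49.3 × 9.8 = 483.1 N and must supply an equal clockwise moment, so its lever arm about the pivot is 164.7 / 483.1 = 0.341 m.
That puts it at 1.39 + 0.341 = 1.73 m from the left end.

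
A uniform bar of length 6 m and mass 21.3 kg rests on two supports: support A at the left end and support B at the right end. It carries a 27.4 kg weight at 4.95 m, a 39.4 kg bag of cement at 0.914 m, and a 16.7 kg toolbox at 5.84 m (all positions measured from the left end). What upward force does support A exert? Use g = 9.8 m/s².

Taking torques about support B:
Beam weight: 21.3 × 9.8 = 208.7 N down at 3 m → arm 3 m, τ = 208.7 × 3 = 626.1 N·m counterclockwise.
Weight: 27.4 × 9.8 = 268.5 N down at 4.95 m → arm 1.05 m, τ = 268.5 × 1.05 = 281.9 N·m counterclockwise.
Bag of cement: 39.4 × 9.8 = 386.1 N down at 0.914 m → arm 5.086 m, τ = 386.1 × 5.086 = 1964 N·m counterclockwise.
Toolbox: 16.7 × 9.8 = 163.7 N down at 5.84 m → arm 0.16 m, τ = 163.7 × 0.16 = 26.19 N·m counterclockwise.
Net load moment about support B = 2898 N·m counterclockwise.
Reaction R at support A is upward at 0 m, arm 6 m → moment R × 6 clockwise.
Balancing moments: R × 6 = 2898, giving R = 483 N.

R_A ≈ 483 N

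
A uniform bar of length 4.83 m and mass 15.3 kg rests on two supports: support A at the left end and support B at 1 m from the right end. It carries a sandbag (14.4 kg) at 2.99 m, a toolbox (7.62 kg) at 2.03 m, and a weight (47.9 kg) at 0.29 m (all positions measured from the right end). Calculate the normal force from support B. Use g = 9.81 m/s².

R_B ≈ 774 N

About support A:
Beam weight: 15.3 × 9.81 = 150.1 N down at 2.415 m → arm 2.415 m, τ = 150.1 × 2.415 = 362.5 N·m clockwise.
Sandbag: 14.4 × 9.81 = 141.3 N down at 2.99 m → arm 1.84 m, τ = 141.3 × 1.84 = 260 N·m clockwise.
Toolbox: 7.62 × 9.81 = 74.75 N down at 2.03 m → arm 2.8 m, τ = 74.75 × 2.8 = 209.3 N·m clockwise.
Weight: 47.9 × 9.81 = 469.9 N down at 0.29 m → arm 4.54 m, τ = 469.9 × 4.54 = 2133 N·m clockwise.
Net load moment about support A = 2965 N·m clockwise.
Reaction R at support B is upward at 1 m, arm 3.83 m → moment R × 3.83 counterclockwise.
Balancing moments: R × 3.83 = 2965, giving R = 774 N.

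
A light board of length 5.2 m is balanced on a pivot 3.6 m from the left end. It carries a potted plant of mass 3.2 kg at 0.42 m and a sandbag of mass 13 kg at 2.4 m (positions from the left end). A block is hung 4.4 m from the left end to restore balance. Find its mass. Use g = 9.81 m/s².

Choose the pivot (at 3.6 m from the left end) as the axis so the support reaction has zero arm there.
Potted plant: 3.2 × 9.81 = 31.39 N down at 0.42 m → arm 3.18 m, τ = 31.39 × 3.18 = 99.82 N·m counterclockwise.
Sandbag: 13 × 9.81 = 127.5 N down at 2.4 m → arm 1.2 m, τ = 127.5 × 1.2 = 153 N·m counterclockwise.
Net moment of known loads = 252.8 N·m counterclockwise.
An unknown mass m at 4.4 m has arm 0.8 m; its moment is m·g·0.8 clockwise.
Balancing moments: m × 9.81 × 0.8 = 252.8, giving m = 252.8 / (9.81 × 0.8) = 32.2 kg.

m ≈ 32.2 kg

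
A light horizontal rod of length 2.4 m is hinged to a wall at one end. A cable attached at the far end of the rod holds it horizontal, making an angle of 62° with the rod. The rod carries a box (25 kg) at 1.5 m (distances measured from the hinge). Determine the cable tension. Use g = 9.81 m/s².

Sum moments about the hinge (the unknown hinge reaction has zero arm there).
Box: 25 × 9.81 = 245.2 N down at 1.5 m → arm 1.5 m, τ = 245.2 × 1.5 = 367.8 N·m clockwise.
Total clockwise load moment = 367.8 N·m.
The cable tension T acts at 2.4 m; only its component perpendicular to the rod, T sinθ, produces torque. sin 62° = 0.8829.
Balancing moments: T × 2.4 × 0.8829 = 367.8, giving T = 367.8 / 2.119 = 174 N.

T ≈ 174 N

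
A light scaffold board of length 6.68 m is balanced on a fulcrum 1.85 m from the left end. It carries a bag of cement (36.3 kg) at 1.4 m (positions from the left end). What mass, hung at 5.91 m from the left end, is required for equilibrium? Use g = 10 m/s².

Choose the fulcrum (at 1.85 m from the left end) as the axis so the support reaction has zero arm there.
Bag of cement: 36.3 × 10 = 363 N down at 1.4 m → arm 0.45 m, τ = 363 × 0.45 = 163.3 N·m counterclockwise.
Net moment of known loads = 163.3 N·m counterclockwise.
An unknown mass m at 5.91 m has arm 4.06 m; its moment is m·g·4.06 clockwise.
Στ = 0 ⇒ m × 10 × 4.06 = 163.3 ⇒ m = 163.3 / (10 × 4.06) = 4.02 kg.

m ≈ 4.02 kg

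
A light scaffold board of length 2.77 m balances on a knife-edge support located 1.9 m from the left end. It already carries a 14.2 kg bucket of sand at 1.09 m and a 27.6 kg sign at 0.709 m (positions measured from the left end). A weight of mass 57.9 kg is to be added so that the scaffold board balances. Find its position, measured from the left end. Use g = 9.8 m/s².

x ≈ 2.67 m from the left end

Take moments about the knife-edge support (at 1.9 m from the left end).
Bucket of sand: 14.2 × 9.8 = 139.2 N down at 1.09 m → arm 0.81 m, τ = 139.2 × 0.81 = 112.8 N·m counterclockwise.
Sign: 27.6 × 9.8 = 270.5 N down at 0.709 m → arm 1.191 m, τ = 270.5 × 1.191 = 322.2 N·m counterclockwise.
Net moment of existing loads = 435 N·m counterclockwise.
The weight weighs 57.9 × 9.8 = 567.4 N and must supply an equal clockwise moment, so its lever arm about the knife-edge support is 435 / 567.4 = 0.767 m.
That puts it at 1.9 + 0.767 = 2.67 m from the left end.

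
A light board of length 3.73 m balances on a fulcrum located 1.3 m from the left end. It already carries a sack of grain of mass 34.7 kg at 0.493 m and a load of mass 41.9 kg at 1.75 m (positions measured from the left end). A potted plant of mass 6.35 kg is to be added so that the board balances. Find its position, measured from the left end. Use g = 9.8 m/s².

Take moments about the fulcrum (at 1.3 m from the left end).
Sack of grain: 34.7 × 9.8 = 340.1 N down at 0.493 m → arm 0.807 m, τ = 340.1 × 0.807 = 274.5 N·m counterclockwise.
Load: 41.9 × 9.8 = 410.6 N down at 1.75 m → arm 0.45 m, τ = 410.6 × 0.45 = 184.8 N·m clockwise.
Net moment of existing loads = 89.7 N·m counterclockwise.
The potted plant weighs 6.35 × 9.8 = 62.23 N and must supply an equal clockwise moment, so its lever arm about the fulcrum is 89.7 / 62.23 = 1.44 m.
That puts it at 1.3 + 1.44 = 2.74 m from the left end.

x ≈ 2.74 m from the left end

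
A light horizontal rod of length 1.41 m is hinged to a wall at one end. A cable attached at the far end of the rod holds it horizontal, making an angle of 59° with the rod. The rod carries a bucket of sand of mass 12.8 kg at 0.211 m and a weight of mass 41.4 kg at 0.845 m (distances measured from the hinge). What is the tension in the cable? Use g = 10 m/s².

Sum moments about the hinge (the unknown hinge reaction has zero arm there).
Bucket of sand: 12.8 × 10 = 128 N down at 0.211 m → arm 0.211 m, τ = 128 × 0.211 = 27.01 N·m clockwise.
Weight: 41.4 × 10 = 414 N down at 0.845 m → arm 0.845 m, τ = 414 × 0.845 = 349.8 N·m clockwise.
Total clockwise load moment = 376.8 N·m.
The cable tension T acts at 1.41 m; only its component perpendicular to the rod, T sinθ, produces torque. sin 59° = 0.8572.
Στ = 0 ⇒ T × 1.41 × 0.8572 = 376.8 ⇒ T = 376.8 / 1.209 = 312 N.

T ≈ 312 N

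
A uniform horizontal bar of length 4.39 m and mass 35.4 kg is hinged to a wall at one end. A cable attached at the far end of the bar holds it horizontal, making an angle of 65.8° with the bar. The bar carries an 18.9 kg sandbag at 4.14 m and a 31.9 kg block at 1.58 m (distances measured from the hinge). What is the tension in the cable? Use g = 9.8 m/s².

Take moments about the hinge.
Beam weight: 35.4 × 9.8 = 346.9 N down at 2.195 m → arm 2.195 m, τ = 346.9 × 2.195 = 761.4 N·m clockwise.
Sandbag: 18.9 × 9.8 = 185.2 N down at 4.14 m → arm 4.14 m, τ = 185.2 × 4.14 = 766.7 N·m clockwise.
Block: 31.9 × 9.8 = 312.6 N down at 1.58 m → arm 1.58 m, τ = 312.6 × 1.58 = 493.9 N·m clockwise.
Total clockwise load moment = 2022 N·m.
The cable tension T acts at 4.39 m; only its component perpendicular to the bar, T sinθ, produces torque. sin 65.8° = 0.9121.
Balancing moments: T × 4.39 × 0.9121 = 2022, giving T = 2022 / 4.004 = 505 N.

T ≈ 505 N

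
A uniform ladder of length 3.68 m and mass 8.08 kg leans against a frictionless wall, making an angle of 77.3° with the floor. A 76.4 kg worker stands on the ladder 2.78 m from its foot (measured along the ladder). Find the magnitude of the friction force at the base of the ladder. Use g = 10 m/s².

f ≈ 139 N

About the foot of the ladder:
Ladder weight 8.08×10 = 80.8 N acts at 1.84 m along the ladder; its horizontal arm is 1.84·cos77.3° = 0.4045 m → τ = 32.68 N·m clockwise.
Worker: 76.4×10 = 764 N at 2.78 m → arm 0.6112 m → τ = 467 N·m clockwise.
Wall normal N acts horizontally at the top; its moment arm is the height L sinθ = 3.68·sin77.3° = 3.59 m, counterclockwise.
Balancing moments: N × 3.59 = 499.7, giving N = 139 N.
ΣFx = 0: friction at the foot balances the wall's push, so f = N_wall = 139 N.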